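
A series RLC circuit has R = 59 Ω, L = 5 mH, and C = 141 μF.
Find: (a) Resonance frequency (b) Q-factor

Step 1 — Resonance condition Im(Z)=0 gives ω₀ = 1/√(LC).
Step 2 — ω₀ = 1/√(0.005·0.000141) = 1191 rad/s.
Step 3 — f₀ = ω₀/(2π) = 189.6 Hz.
Step 4 — Series Q: Q = ω₀L/R = 1191·0.005/59 = 0.1009.

(a) f₀ = 189.6 Hz  (b) Q = 0.1009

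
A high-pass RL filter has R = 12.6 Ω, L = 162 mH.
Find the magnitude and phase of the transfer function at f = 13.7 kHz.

Step 1 — Angular frequency: ω = 2π·1.37e+04 = 8.608e+04 rad/s.
Step 2 — Transfer function: H(jω) = jωL/(R + jωL).
Step 3 — Numerator jωL = j·1.394e+04; denominator R + jωL = 12.6 + j1.394e+04.
Step 4 — H = 1 + j0.0009036.
Step 5 — Magnitude: |H| = 1 (-0.0 dB); phase: φ = 0.1°.

|H| = 1 (-0.0 dB), φ = 0.1°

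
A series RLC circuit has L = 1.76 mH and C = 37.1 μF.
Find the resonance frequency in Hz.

Step 1 — Resonance condition Im(Z)=0 gives ω₀ = 1/√(LC).
Step 2 — ω₀ = 1/√(0.00176·3.71e-05) = 3913 rad/s.
Step 3 — f₀ = ω₀/(2π) = 622.8 Hz.

f₀ = 622.8 Hz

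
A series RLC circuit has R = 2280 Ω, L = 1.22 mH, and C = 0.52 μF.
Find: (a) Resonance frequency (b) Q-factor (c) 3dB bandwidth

Step 1 — Resonance: ω₀ = 1/√(LC) = 1/√(0.00122·5.2e-07) = 3.97e+04 rad/s.
Step 2 — f₀ = ω₀/(2π) = 6319 Hz.
Step 3 — Series Q: Q = ω₀L/R = 3.97e+04·0.00122/2280 = 0.02124.
Step 4 — Bandwidth: Δω = ω₀/Q = 1.869e+06 rad/s; BW = Δω/(2π) = 2.974e+05 Hz.

(a) f₀ = 6319 Hz  (b) Q = 0.02124  (c) BW = 2.974e+05 Hz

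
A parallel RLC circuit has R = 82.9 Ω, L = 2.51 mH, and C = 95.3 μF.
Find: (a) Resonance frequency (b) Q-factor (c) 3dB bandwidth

Step 1 — Resonance: ω₀ = 1/√(LC) = 1/√(0.00251·9.53e-05) = 2045 rad/s.
Step 2 — f₀ = ω₀/(2π) = 325.4 Hz.
Step 3 — Parallel Q: Q = R/(ω₀L) = 82.9/(2045·0.00251) = 16.15.
Step 4 — Bandwidth: Δω = ω₀/Q = 126.6 rad/s; BW = Δω/(2π) = 20.15 Hz.

(a) f₀ = 325.4 Hz  (b) Q = 16.15  (c) BW = 20.15 Hz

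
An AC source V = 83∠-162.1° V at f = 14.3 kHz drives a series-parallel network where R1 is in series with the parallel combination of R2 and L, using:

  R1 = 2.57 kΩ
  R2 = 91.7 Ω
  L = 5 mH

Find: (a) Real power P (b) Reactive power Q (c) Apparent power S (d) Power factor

Step 1 — Angular frequency: ω = 2π·f = 2π·1.43e+04 = 8.985e+04 rad/s.
Step 2 — Component impedances:
  R1: Z = R = 2570 Ω
  R2: Z = R = 91.7 Ω
  L: Z = jωL = j·8.985e+04·0.005 = 0 + j449.2 Ω
Step 3 — Parallel branch: R2 || L = 1/(1/R2 + 1/L) = 88.03 + j17.97 Ω.
Step 4 — Series with R1: Z_total = R1 + (R2 || L) = 2658 + j17.97 Ω = 2658∠0.4° Ω.
Step 5 — Source phasor: V = 83∠-162.1° V = -78.98 - j25.51 V.
Step 6 — Current: I = V / Z = -0.02978 - j0.009396 A = 0.03123∠-162.5° A.
Step 7 — Complex power: S = V·I* = 2.592 + j0.01752 VA.
Step 8 — Real power: P = Re(S) = 2.592 W.
Step 9 — Reactive power: Q = Im(S) = 0.01752 VAR.
Step 10 — Apparent power: |S| = 2.592 VA.
Step 11 — Power factor: PF = P/|S| = 1 (lagging).

(a) P = 2.592 W  (b) Q = 0.01752 VAR  (c) S = 2.592 VA  (d) PF = 1 (lagging)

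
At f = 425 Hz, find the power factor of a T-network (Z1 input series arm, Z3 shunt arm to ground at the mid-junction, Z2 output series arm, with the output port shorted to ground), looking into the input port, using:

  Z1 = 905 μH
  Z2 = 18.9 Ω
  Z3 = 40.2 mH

Step 1 — Angular frequency: ω = 2π·f = 2π·425 = 2670 rad/s.
Step 2 — Component impedances:
  Z1: Z = jωL = j·2670·0.000905 = 0 + j2.417 Ω
  Z2: Z = R = 18.9 Ω
  Z3: Z = jωL = j·2670·0.0402 = 0 + j107.3 Ω
Step 3 — With the output port shorted to ground, the output series arm Z2 runs from the junction to ground; the shunt arm Z3 also runs from the junction to ground. They appear in parallel: Z3 || Z2 = 18.33 + j3.228 Ω.
Step 4 — Series with input arm Z1: Z_in = Z1 + (Z3 || Z2) = 18.33 + j5.644 Ω = 19.18∠17.1° Ω.
Step 5 — Power factor: PF = cos(φ) = Re(Z)/|Z| = 18.33/19.18 = 0.9557.
Step 6 — Type: Im(Z) = 5.644 ⇒ lagging (phase φ = 17.1°).

PF = 0.9557 (lagging, φ = 17.1°)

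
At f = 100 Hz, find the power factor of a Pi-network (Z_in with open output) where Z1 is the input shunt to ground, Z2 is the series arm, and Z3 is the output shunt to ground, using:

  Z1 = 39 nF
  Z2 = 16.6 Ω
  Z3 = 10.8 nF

Step 1 — Angular frequency: ω = 2π·f = 2π·100 = 628.3 rad/s.
Step 2 — Component impedances:
  Z1: Z = 1/(jωC) = -j/(ω·C) = 0 - j4.081e+04 Ω
  Z2: Z = R = 16.6 Ω
  Z3: Z = 1/(jωC) = -j/(ω·C) = 0 - j1.474e+05 Ω
Step 3 — With open output, the series arm Z2 and the output shunt Z3 appear in series to ground: Z2 + Z3 = 16.6 - j1.474e+05 Ω.
Step 4 — Parallel with input shunt Z1: Z_in = Z1 || (Z2 + Z3) = 0.7807 - j3.196e+04 Ω = 3.196e+04∠-90.0° Ω.
Step 5 — Power factor: PF = cos(φ) = Re(Z)/|Z| = 0.7807/3.196e+04 = 2.443e-05.
Step 6 — Type: Im(Z) = -3.196e+04 ⇒ leading (phase φ = -90.0°).

PF = 2.443e-05 (leading, φ = -90.0°)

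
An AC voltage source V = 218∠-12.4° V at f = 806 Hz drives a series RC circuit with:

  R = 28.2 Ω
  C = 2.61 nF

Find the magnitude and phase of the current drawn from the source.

Step 1 — Angular frequency: ω = 2π·f = 2π·806 = 5064 rad/s.
Step 2 — Component impedances:
  R: Z = R = 28.2 Ω
  C: Z = 1/(jωC) = -j/(ω·C) = 0 - j7.566e+04 Ω
Step 3 — Series combination: Z_total = R + C = 28.2 - j7.566e+04 Ω = 7.566e+04∠-90.0° Ω.
Step 4 — Source phasor: V = 218∠-12.4° V = 212.9 - j46.81 V.
Step 5 — Ohm's law: I = V / Z_total = (212.9 - j46.81) / (28.2 - j7.566e+04) = 0.0006198 + j0.002814 A.
Step 6 — Convert to polar: |I| = 0.002881 A, ∠I = 77.6°.

I = 0.002881∠77.6° A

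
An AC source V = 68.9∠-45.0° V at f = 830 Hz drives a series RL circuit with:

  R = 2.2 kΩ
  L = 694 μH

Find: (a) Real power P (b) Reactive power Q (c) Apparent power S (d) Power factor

Step 1 — Angular frequency: ω = 2π·f = 2π·830 = 5215 rad/s.
Step 2 — Component impedances:
  R: Z = R = 2200 Ω
  L: Z = jωL = j·5215·0.000694 = 0 + j3.619 Ω
Step 3 — Series combination: Z_total = R + L = 2200 + j3.619 Ω = 2200∠0.1° Ω.
Step 4 — Source phasor: V = 68.9∠-45.0° V = 48.72 - j48.72 V.
Step 5 — Current: I = V / Z = 0.02211 - j0.02218 A = 0.03132∠-45.1° A.
Step 6 — Complex power: S = V·I* = 2.158 + j0.00355 VA.
Step 7 — Real power: P = Re(S) = 2.158 W.
Step 8 — Reactive power: Q = Im(S) = 0.00355 VAR.
Step 9 — Apparent power: |S| = 2.158 VA.
Step 10 — Power factor: PF = P/|S| = 1 (lagging).

(a) P = 2.158 W  (b) Q = 0.00355 VAR  (c) S = 2.158 VA  (d) PF = 1 (lagging)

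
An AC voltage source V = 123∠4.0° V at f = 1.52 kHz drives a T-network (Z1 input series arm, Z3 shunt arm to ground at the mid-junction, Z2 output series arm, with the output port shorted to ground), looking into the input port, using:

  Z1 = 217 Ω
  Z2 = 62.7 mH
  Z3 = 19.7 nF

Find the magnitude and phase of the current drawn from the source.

Step 1 — Angular frequency: ω = 2π·f = 2π·1520 = 9550 rad/s.
Step 2 — Component impedances:
  Z1: Z = R = 217 Ω
  Z2: Z = jωL = j·9550·0.0627 = 0 + j598.8 Ω
  Z3: Z = 1/(jωC) = -j/(ω·C) = 0 - j5315 Ω
Step 3 — With the output port shorted to ground, the output series arm Z2 runs from the junction to ground; the shunt arm Z3 also runs from the junction to ground. They appear in parallel: Z3 || Z2 = 0 + j674.8 Ω.
Step 4 — Series with input arm Z1: Z_in = Z1 + (Z3 || Z2) = 217 + j674.8 Ω = 708.9∠72.2° Ω.
Step 5 — Source phasor: V = 123∠4.0° V = 122.7 + j8.58 V.
Step 6 — Ohm's law: I = V / Z_total = (122.7 + j8.58) / (217 + j674.8) = 0.06451 - j0.1611 A.
Step 7 — Convert to polar: |I| = 0.1735 A, ∠I = -68.2°.

I = 0.1735∠-68.2° A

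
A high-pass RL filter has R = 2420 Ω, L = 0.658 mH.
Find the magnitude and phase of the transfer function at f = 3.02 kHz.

Step 1 — Angular frequency: ω = 2π·3020 = 1.898e+04 rad/s.
Step 2 — Transfer function: H(jω) = jωL/(R + jωL).
Step 3 — Numerator jωL = j·12.49; denominator R + jωL = 2420 + j12.49.
Step 4 — H = 2.662e-05 + j0.005159.
Step 5 — Magnitude: |H| = 0.005159 (-45.7 dB); phase: φ = 89.7°.

|H| = 0.005159 (-45.7 dB), φ = 89.7°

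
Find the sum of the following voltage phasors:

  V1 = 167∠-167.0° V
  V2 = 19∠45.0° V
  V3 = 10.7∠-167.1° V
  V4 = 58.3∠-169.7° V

Step 1 — Convert each phasor to rectangular form:
  V1 = 167·(cos(-167.0°) + j·sin(-167.0°)) = -162.7 - j37.57 V
  V2 = 19·(cos(45.0°) + j·sin(45.0°)) = 13.44 + j13.44 V
  V3 = 10.7·(cos(-167.1°) + j·sin(-167.1°)) = -10.43 - j2.389 V
  V4 = 58.3·(cos(-169.7°) + j·sin(-169.7°)) = -57.36 - j10.42 V
Step 2 — Sum components: V_total = -217.1 - j36.94 V.
Step 3 — Convert to polar: |V_total| = 220.2 V, ∠V_total = -170.3°.

V_total = 220.2∠-170.3° V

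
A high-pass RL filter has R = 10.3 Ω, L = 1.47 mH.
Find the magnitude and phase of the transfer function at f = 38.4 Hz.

Step 1 — Angular frequency: ω = 2π·38.4 = 241.3 rad/s.
Step 2 — Transfer function: H(jω) = jωL/(R + jωL).
Step 3 — Numerator jωL = j·0.3547; denominator R + jωL = 10.3 + j0.3547.
Step 4 — H = 0.001184 + j0.03439.
Step 5 — Magnitude: |H| = 0.03441 (-29.3 dB); phase: φ = 88.0°.

|H| = 0.03441 (-29.3 dB), φ = 88.0°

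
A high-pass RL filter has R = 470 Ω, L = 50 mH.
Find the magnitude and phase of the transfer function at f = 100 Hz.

Step 1 — Angular frequency: ω = 2π·100 = 628.3 rad/s.
Step 2 — Transfer function: H(jω) = jωL/(R + jωL).
Step 3 — Numerator jωL = j·31.42; denominator R + jωL = 470 + j31.42.
Step 4 — H = 0.004448 + j0.06655.
Step 5 — Magnitude: |H| = 0.06669 (-23.5 dB); phase: φ = 86.2°.

|H| = 0.06669 (-23.5 dB), φ = 86.2°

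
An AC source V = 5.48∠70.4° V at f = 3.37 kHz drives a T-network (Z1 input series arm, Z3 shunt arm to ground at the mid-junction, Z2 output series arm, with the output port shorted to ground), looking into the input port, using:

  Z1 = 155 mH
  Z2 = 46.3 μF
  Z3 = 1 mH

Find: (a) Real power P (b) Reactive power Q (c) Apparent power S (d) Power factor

Step 1 — Angular frequency: ω = 2π·f = 2π·3370 = 2.117e+04 rad/s.
Step 2 — Component impedances:
  Z1: Z = jωL = j·2.117e+04·0.155 = 0 + j3282 Ω
  Z2: Z = 1/(jωC) = -j/(ω·C) = 0 - j1.02 Ω
  Z3: Z = jωL = j·2.117e+04·0.001 = 0 + j21.17 Ω
Step 3 — With the output port shorted to ground, the output series arm Z2 runs from the junction to ground; the shunt arm Z3 also runs from the junction to ground. They appear in parallel: Z3 || Z2 = 0 - j1.072 Ω.
Step 4 — Series with input arm Z1: Z_in = Z1 + (Z3 || Z2) = 0 + j3281 Ω = 3281∠90.0° Ω.
Step 5 — Source phasor: V = 5.48∠70.4° V = 1.838 + j5.162 V.
Step 6 — Current: I = V / Z = 0.001573 - j0.0005603 A = 0.00167∠-19.6° A.
Step 7 — Complex power: S = V·I* = 0 + j0.009153 VA.
Step 8 — Real power: P = Re(S) = 0 W.
Step 9 — Reactive power: Q = Im(S) = 0.009153 VAR.
Step 10 — Apparent power: |S| = 0.009153 VA.
Step 11 — Power factor: PF = P/|S| = 0 (lagging).

(a) P = 0 W  (b) Q = 0.009153 VAR  (c) S = 0.009153 VA  (d) PF = 0 (lagging)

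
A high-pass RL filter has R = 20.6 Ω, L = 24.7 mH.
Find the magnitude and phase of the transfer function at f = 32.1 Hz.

Step 1 — Angular frequency: ω = 2π·32.1 = 201.7 rad/s.
Step 2 — Transfer function: H(jω) = jωL/(R + jωL).
Step 3 — Numerator jωL = j·4.982; denominator R + jωL = 20.6 + j4.982.
Step 4 — H = 0.05525 + j0.2285.
Step 5 — Magnitude: |H| = 0.2351 (-12.6 dB); phase: φ = 76.4°.

|H| = 0.2351 (-12.6 dB), φ = 76.4°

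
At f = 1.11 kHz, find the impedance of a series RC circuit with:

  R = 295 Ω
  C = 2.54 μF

Step 1 — Angular frequency: ω = 2π·f = 2π·1110 = 6974 rad/s.
Step 2 — Component impedances:
  R: Z = R = 295 Ω
  C: Z = 1/(jωC) = -j/(ω·C) = 0 - j56.45 Ω
Step 3 — Series combination: Z_total = R + C = 295 - j56.45 Ω = 300.4∠-10.8° Ω.

Z = 295 - j56.45 Ω = 300.4∠-10.8° Ω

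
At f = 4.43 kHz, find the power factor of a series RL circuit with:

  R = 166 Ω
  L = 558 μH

Step 1 — Angular frequency: ω = 2π·f = 2π·4430 = 2.783e+04 rad/s.
Step 2 — Component impedances:
  R: Z = R = 166 Ω
  L: Z = jωL = j·2.783e+04·0.000558 = 0 + j15.53 Ω
Step 3 — Series combination: Z_total = R + L = 166 + j15.53 Ω = 166.7∠5.3° Ω.
Step 4 — Power factor: PF = cos(φ) = Re(Z)/|Z| = 166/166.725 = 0.9957.
Step 5 — Type: Im(Z) = 15.53 ⇒ lagging (phase φ = 5.3°).

PF = 0.9957 (lagging, φ = 5.3°)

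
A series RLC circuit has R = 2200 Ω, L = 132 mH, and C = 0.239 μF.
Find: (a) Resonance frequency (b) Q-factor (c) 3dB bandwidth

Step 1 — Resonance condition Im(Z)=0 gives ω₀ = 1/√(LC).
Step 2 — ω₀ = 1/√(0.132·2.39e-07) = 5630 rad/s.
Step 3 — f₀ = ω₀/(2π) = 896.1 Hz.
Step 4 — Series Q: Q = ω₀L/R = 5630·0.132/2200 = 0.3378.
Step 5 — 3dB bandwidth: Δω = ω₀/Q = 1.667e+04 rad/s; BW = Δω/(2π) = 2653 Hz.

(a) f₀ = 896.1 Hz  (b) Q = 0.3378  (c) BW = 2653 Hz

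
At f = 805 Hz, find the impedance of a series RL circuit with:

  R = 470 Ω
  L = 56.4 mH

Step 1 — Angular frequency: ω = 2π·f = 2π·805 = 5058 rad/s.
Step 2 — Component impedances:
  R: Z = R = 470 Ω
  L: Z = jωL = j·5058·0.0564 = 0 + j285.3 Ω
Step 3 — Series combination: Z_total = R + L = 470 + j285.3 Ω = 549.8∠31.3° Ω.

Z = 470 + j285.3 Ω = 549.8∠31.3° Ω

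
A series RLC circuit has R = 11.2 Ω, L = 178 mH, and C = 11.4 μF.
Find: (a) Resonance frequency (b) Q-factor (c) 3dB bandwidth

Step 1 — Resonance: ω₀ = 1/√(LC) = 1/√(0.178·1.14e-05) = 702 rad/s.
Step 2 — f₀ = ω₀/(2π) = 111.7 Hz.
Step 3 — Series Q: Q = ω₀L/R = 702·0.178/11.2 = 11.16.
Step 4 — Bandwidth: Δω = ω₀/Q = 62.92 rad/s; BW = Δω/(2π) = 10.01 Hz.

(a) f₀ = 111.7 Hz  (b) Q = 11.16  (c) BW = 10.01 Hz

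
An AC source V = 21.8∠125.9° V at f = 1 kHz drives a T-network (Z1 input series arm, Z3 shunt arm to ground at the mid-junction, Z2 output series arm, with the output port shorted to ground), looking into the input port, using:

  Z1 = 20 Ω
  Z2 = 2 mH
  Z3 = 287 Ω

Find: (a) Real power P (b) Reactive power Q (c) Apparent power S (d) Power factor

Step 1 — Angular frequency: ω = 2π·f = 2π·1000 = 6283 rad/s.
Step 2 — Component impedances:
  Z1: Z = R = 20 Ω
  Z2: Z = jωL = j·6283·0.002 = 0 + j12.57 Ω
  Z3: Z = R = 287 Ω
Step 3 — With the output port shorted to ground, the output series arm Z2 runs from the junction to ground; the shunt arm Z3 also runs from the junction to ground. They appear in parallel: Z3 || Z2 = 0.5492 + j12.54 Ω.
Step 4 — Series with input arm Z1: Z_in = Z1 + (Z3 || Z2) = 20.55 + j12.54 Ω = 24.07∠31.4° Ω.
Step 5 — Source phasor: V = 21.8∠125.9° V = -12.78 + j17.66 V.
Step 6 — Current: I = V / Z = -0.07108 + j0.9027 A = 0.9055∠94.5° A.
Step 7 — Complex power: S = V·I* = 16.85 + j10.28 VA.
Step 8 — Real power: P = Re(S) = 16.85 W.
Step 9 — Reactive power: Q = Im(S) = 10.28 VAR.
Step 10 — Apparent power: |S| = 19.74 VA.
Step 11 — Power factor: PF = P/|S| = 0.8536 (lagging).

(a) P = 16.85 W  (b) Q = 10.28 VAR  (c) S = 19.74 VA  (d) PF = 0.8536 (lagging)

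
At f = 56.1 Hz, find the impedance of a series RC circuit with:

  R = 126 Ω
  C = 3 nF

Step 1 — Angular frequency: ω = 2π·f = 2π·56.1 = 352.5 rad/s.
Step 2 — Component impedances:
  R: Z = R = 126 Ω
  C: Z = 1/(jωC) = -j/(ω·C) = 0 - j9.457e+05 Ω
Step 3 — Series combination: Z_total = R + C = 126 - j9.457e+05 Ω = 9.457e+05∠-90.0° Ω.

Z = 126 - j9.457e+05 Ω = 9.457e+05∠-90.0° Ω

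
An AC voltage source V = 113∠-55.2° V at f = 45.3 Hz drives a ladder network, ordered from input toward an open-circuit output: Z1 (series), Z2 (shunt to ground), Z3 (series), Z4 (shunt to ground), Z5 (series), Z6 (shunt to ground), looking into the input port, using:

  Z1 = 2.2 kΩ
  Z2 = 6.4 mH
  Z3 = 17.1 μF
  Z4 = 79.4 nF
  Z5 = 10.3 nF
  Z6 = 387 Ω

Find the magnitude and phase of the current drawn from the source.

Step 1 — Angular frequency: ω = 2π·f = 2π·45.3 = 284.6 rad/s.
Step 2 — Component impedances:
  Z1: Z = R = 2200 Ω
  Z2: Z = jωL = j·284.6·0.0064 = 0 + j1.822 Ω
  Z3: Z = 1/(jωC) = -j/(ω·C) = 0 - j205.5 Ω
  Z4: Z = 1/(jωC) = -j/(ω·C) = 0 - j4.425e+04 Ω
  Z5: Z = 1/(jωC) = -j/(ω·C) = 0 - j3.411e+05 Ω
  Z6: Z = R = 387 Ω
Step 3 — Ladder network (open output): work backward from the far end, alternating series and parallel combinations. Z_in = 2200 + j1.822 Ω = 2200∠0.0° Ω.
Step 4 — Source phasor: V = 113∠-55.2° V = 64.49 - j92.79 V.
Step 5 — Ohm's law: I = V / Z_total = (64.49 - j92.79) / (2200 + j1.822) = 0.02928 - j0.0422 A.
Step 6 — Convert to polar: |I| = 0.05136 A, ∠I = -55.2°.

I = 0.05136∠-55.2° A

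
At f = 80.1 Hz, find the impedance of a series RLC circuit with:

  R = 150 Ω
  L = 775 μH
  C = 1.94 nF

Step 1 — Angular frequency: ω = 2π·f = 2π·80.1 = 503.3 rad/s.
Step 2 — Component impedances:
  R: Z = R = 150 Ω
  L: Z = jωL = j·503.3·0.000775 = 0 + j0.39 Ω
  C: Z = 1/(jωC) = -j/(ω·C) = 0 - j1.024e+06 Ω
Step 3 — Series combination: Z_total = R + L + C = 150 - j1.024e+06 Ω = 1.024e+06∠-90.0° Ω.

Z = 150 - j1.024e+06 Ω = 1.024e+06∠-90.0° Ω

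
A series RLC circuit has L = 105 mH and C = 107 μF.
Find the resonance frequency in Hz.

Step 1 — Resonance condition Im(Z)=0 gives ω₀ = 1/√(LC).
Step 2 — ω₀ = 1/√(0.105·0.000107) = 298.3 rad/s.
Step 3 — f₀ = ω₀/(2π) = 47.48 Hz.

f₀ = 47.48 Hz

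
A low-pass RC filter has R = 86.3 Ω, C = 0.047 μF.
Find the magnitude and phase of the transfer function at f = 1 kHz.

Step 1 — Angular frequency: ω = 2π·1000 = 6283 rad/s.
Step 2 — Transfer function: H(jω) = 1/(1 + jωRC).
Step 3 — Denominator: 1 + jωRC = 1 + j·6283·86.3·4.7e-08 = 1 + j0.02549.
Step 4 — H = 0.9994 - j0.02547.
Step 5 — Magnitude: |H| = 0.9997 (-0.0 dB); phase: φ = -1.5°.

|H| = 0.9997 (-0.0 dB), φ = -1.5°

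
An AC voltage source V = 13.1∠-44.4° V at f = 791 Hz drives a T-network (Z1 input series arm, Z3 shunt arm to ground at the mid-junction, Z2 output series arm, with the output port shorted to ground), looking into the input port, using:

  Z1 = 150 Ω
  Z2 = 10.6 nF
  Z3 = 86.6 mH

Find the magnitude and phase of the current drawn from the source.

Step 1 — Angular frequency: ω = 2π·f = 2π·791 = 4970 rad/s.
Step 2 — Component impedances:
  Z1: Z = R = 150 Ω
  Z2: Z = 1/(jωC) = -j/(ω·C) = 0 - j1.898e+04 Ω
  Z3: Z = jωL = j·4970·0.0866 = 0 + j430.4 Ω
Step 3 — With the output port shorted to ground, the output series arm Z2 runs from the junction to ground; the shunt arm Z3 also runs from the junction to ground. They appear in parallel: Z3 || Z2 = 0 + j440.4 Ω.
Step 4 — Series with input arm Z1: Z_in = Z1 + (Z3 || Z2) = 150 + j440.4 Ω = 465.2∠71.2° Ω.
Step 5 — Source phasor: V = 13.1∠-44.4° V = 9.36 - j9.166 V.
Step 6 — Ohm's law: I = V / Z_total = (9.36 - j9.166) / (150 + j440.4) = -0.01216 - j0.0254 A.
Step 7 — Convert to polar: |I| = 0.02816 A, ∠I = -115.6°.

I = 0.02816∠-115.6° A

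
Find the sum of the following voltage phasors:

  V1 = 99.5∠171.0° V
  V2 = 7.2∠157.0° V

Step 1 — Convert each phasor to rectangular form:
  V1 = 99.5·(cos(171.0°) + j·sin(171.0°)) = -98.27 + j15.57 V
  V2 = 7.2·(cos(157.0°) + j·sin(157.0°)) = -6.628 + j2.813 V
Step 2 — Sum components: V_total = -104.9 + j18.38 V.
Step 3 — Convert to polar: |V_total| = 106.5 V, ∠V_total = 170.1°.

V_total = 106.5∠170.1° V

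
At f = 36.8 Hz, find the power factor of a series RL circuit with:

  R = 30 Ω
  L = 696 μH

Step 1 — Angular frequency: ω = 2π·f = 2π·36.8 = 231.2 rad/s.
Step 2 — Component impedances:
  R: Z = R = 30 Ω
  L: Z = jωL = j·231.2·0.000696 = 0 + j0.1609 Ω
Step 3 — Series combination: Z_total = R + L = 30 + j0.1609 Ω = 30∠0.3° Ω.
Step 4 — Power factor: PF = cos(φ) = Re(Z)/|Z| = 30/30 = 1.
Step 5 — Type: Im(Z) = 0.1609 ⇒ lagging (phase φ = 0.3°).

PF = 1 (lagging, φ = 0.3°)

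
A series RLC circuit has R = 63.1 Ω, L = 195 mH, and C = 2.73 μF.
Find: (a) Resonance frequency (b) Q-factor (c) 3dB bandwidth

Step 1 — Resonance: ω₀ = 1/√(LC) = 1/√(0.195·2.73e-06) = 1371 rad/s.
Step 2 — f₀ = ω₀/(2π) = 218.1 Hz.
Step 3 — Series Q: Q = ω₀L/R = 1371·0.195/63.1 = 4.236.
Step 4 — Bandwidth: Δω = ω₀/Q = 323.6 rad/s; BW = Δω/(2π) = 51.5 Hz.

(a) f₀ = 218.1 Hz  (b) Q = 4.236  (c) BW = 51.5 Hz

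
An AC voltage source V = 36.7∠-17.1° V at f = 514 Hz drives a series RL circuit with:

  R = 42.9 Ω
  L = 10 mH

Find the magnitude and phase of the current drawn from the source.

Step 1 — Angular frequency: ω = 2π·f = 2π·514 = 3230 rad/s.
Step 2 — Component impedances:
  R: Z = R = 42.9 Ω
  L: Z = jωL = j·3230·0.01 = 0 + j32.3 Ω
Step 3 — Series combination: Z_total = R + L = 42.9 + j32.3 Ω = 53.7∠37.0° Ω.
Step 4 — Source phasor: V = 36.7∠-17.1° V = 35.08 - j10.79 V.
Step 5 — Ohm's law: I = V / Z_total = (35.08 - j10.79) / (42.9 + j32.3) = 0.401 - j0.5534 A.
Step 6 — Convert to polar: |I| = 0.6835 A, ∠I = -54.1°.

I = 0.6835∠-54.1° A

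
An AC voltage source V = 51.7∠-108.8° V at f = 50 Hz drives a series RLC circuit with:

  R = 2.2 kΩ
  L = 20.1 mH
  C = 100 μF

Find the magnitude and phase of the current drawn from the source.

Step 1 — Angular frequency: ω = 2π·f = 2π·50 = 314.2 rad/s.
Step 2 — Component impedances:
  R: Z = R = 2200 Ω
  L: Z = jωL = j·314.2·0.0201 = 0 + j6.315 Ω
  C: Z = 1/(jωC) = -j/(ω·C) = 0 - j31.83 Ω
Step 3 — Series combination: Z_total = R + L + C = 2200 - j25.52 Ω = 2200∠-0.7° Ω.
Step 4 — Source phasor: V = 51.7∠-108.8° V = -16.66 - j48.94 V.
Step 5 — Ohm's law: I = V / Z_total = (-16.66 - j48.94) / (2200 - j25.52) = -0.007314 - j0.02233 A.
Step 6 — Convert to polar: |I| = 0.0235 A, ∠I = -108.1°.

I = 0.0235∠-108.1° A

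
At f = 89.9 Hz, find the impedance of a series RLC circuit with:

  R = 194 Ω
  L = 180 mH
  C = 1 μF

Step 1 — Angular frequency: ω = 2π·f = 2π·89.9 = 564.9 rad/s.
Step 2 — Component impedances:
  R: Z = R = 194 Ω
  L: Z = jωL = j·564.9·0.18 = 0 + j101.7 Ω
  C: Z = 1/(jωC) = -j/(ω·C) = 0 - j1770 Ω
Step 3 — Series combination: Z_total = R + L + C = 194 - j1669 Ω = 1680∠-83.4° Ω.

Z = 194 - j1669 Ω = 1680∠-83.4° Ω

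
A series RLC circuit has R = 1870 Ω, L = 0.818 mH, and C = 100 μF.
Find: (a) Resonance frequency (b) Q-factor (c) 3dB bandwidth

Step 1 — Resonance condition Im(Z)=0 gives ω₀ = 1/√(LC).
Step 2 — ω₀ = 1/√(0.000818·0.0001) = 3496 rad/s.
Step 3 — f₀ = ω₀/(2π) = 556.5 Hz.
Step 4 — Series Q: Q = ω₀L/R = 3496·0.000818/1870 = 0.001529.
Step 5 — 3dB bandwidth: Δω = ω₀/Q = 2.286e+06 rad/s; BW = Δω/(2π) = 3.638e+05 Hz.

(a) f₀ = 556.5 Hz  (b) Q = 0.001529  (c) BW = 3.638e+05 Hz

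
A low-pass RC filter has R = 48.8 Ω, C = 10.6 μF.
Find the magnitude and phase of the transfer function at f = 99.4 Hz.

Step 1 — Angular frequency: ω = 2π·99.4 = 624.5 rad/s.
Step 2 — Transfer function: H(jω) = 1/(1 + jωRC).
Step 3 — Denominator: 1 + jωRC = 1 + j·624.5·48.8·1.06e-05 = 1 + j0.3231.
Step 4 — H = 0.9055 - j0.2925.
Step 5 — Magnitude: |H| = 0.9516 (-0.4 dB); phase: φ = -17.9°.

|H| = 0.9516 (-0.4 dB), φ = -17.9°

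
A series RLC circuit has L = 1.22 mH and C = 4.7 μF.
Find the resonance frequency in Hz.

Step 1 — Resonance condition Im(Z)=0 gives ω₀ = 1/√(LC).
Step 2 — ω₀ = 1/√(0.00122·4.7e-06) = 1.321e+04 rad/s.
Step 3 — f₀ = ω₀/(2π) = 2102 Hz.

f₀ = 2102 Hz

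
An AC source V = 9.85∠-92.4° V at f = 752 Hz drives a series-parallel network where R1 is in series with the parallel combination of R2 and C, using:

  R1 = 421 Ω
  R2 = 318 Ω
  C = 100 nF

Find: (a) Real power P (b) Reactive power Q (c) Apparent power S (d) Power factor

Step 1 — Angular frequency: ω = 2π·f = 2π·752 = 4725 rad/s.
Step 2 — Component impedances:
  R1: Z = R = 421 Ω
  R2: Z = R = 318 Ω
  C: Z = 1/(jωC) = -j/(ω·C) = 0 - j2116 Ω
Step 3 — Parallel branch: R2 || C = 1/(1/R2 + 1/C) = 311 - j46.73 Ω.
Step 4 — Series with R1: Z_total = R1 + (R2 || C) = 732 - j46.73 Ω = 733.5∠-3.7° Ω.
Step 5 — Source phasor: V = 9.85∠-92.4° V = -0.4125 - j9.841 V.
Step 6 — Current: I = V / Z = 0.0002935 - j0.01343 A = 0.01343∠-88.7° A.
Step 7 — Complex power: S = V·I* = 0.132 - j0.008427 VA.
Step 8 — Real power: P = Re(S) = 0.132 W.
Step 9 — Reactive power: Q = Im(S) = -0.008427 VAR.
Step 10 — Apparent power: |S| = 0.1323 VA.
Step 11 — Power factor: PF = P/|S| = 0.998 (leading).

(a) P = 0.132 W  (b) Q = -0.008427 VAR  (c) S = 0.1323 VA  (d) PF = 0.998 (leading)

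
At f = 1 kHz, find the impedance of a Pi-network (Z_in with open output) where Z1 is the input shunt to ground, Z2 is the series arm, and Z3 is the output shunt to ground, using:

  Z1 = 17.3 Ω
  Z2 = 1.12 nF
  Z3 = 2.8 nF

Step 1 — Angular frequency: ω = 2π·f = 2π·1000 = 6283 rad/s.
Step 2 — Component impedances:
  Z1: Z = R = 17.3 Ω
  Z2: Z = 1/(jωC) = -j/(ω·C) = 0 - j1.421e+05 Ω
  Z3: Z = 1/(jωC) = -j/(ω·C) = 0 - j5.684e+04 Ω
Step 3 — With open output, the series arm Z2 and the output shunt Z3 appear in series to ground: Z2 + Z3 = 0 - j1.989e+05 Ω.
Step 4 — Parallel with input shunt Z1: Z_in = Z1 || (Z2 + Z3) = 17.3 - j0.001504 Ω = 17.3∠-0.0° Ω.

Z = 17.3 - j0.001504 Ω = 17.3∠-0.0° Ω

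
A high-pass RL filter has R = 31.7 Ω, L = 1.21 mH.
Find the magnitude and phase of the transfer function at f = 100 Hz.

Step 1 — Angular frequency: ω = 2π·100 = 628.3 rad/s.
Step 2 — Transfer function: H(jω) = jωL/(R + jωL).
Step 3 — Numerator jωL = j·0.7603; denominator R + jωL = 31.7 + j0.7603.
Step 4 — H = 0.0005749 + j0.02397.
Step 5 — Magnitude: |H| = 0.02398 (-32.4 dB); phase: φ = 88.6°.

|H| = 0.02398 (-32.4 dB), φ = 88.6°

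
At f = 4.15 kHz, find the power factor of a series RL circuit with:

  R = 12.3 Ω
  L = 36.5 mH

Step 1 — Angular frequency: ω = 2π·f = 2π·4150 = 2.608e+04 rad/s.
Step 2 — Component impedances:
  R: Z = R = 12.3 Ω
  L: Z = jωL = j·2.608e+04·0.0365 = 0 + j951.7 Ω
Step 3 — Series combination: Z_total = R + L = 12.3 + j951.7 Ω = 951.8∠89.3° Ω.
Step 4 — Power factor: PF = cos(φ) = Re(Z)/|Z| = 12.3/951.8 = 0.01292.
Step 5 — Type: Im(Z) = 951.7 ⇒ lagging (phase φ = 89.3°).

PF = 0.01292 (lagging, φ = 89.3°)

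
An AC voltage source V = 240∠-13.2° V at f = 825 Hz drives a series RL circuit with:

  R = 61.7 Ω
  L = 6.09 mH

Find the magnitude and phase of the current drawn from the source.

Step 1 — Angular frequency: ω = 2π·f = 2π·825 = 5184 rad/s.
Step 2 — Component impedances:
  R: Z = R = 61.7 Ω
  L: Z = jωL = j·5184·0.00609 = 0 + j31.57 Ω
Step 3 — Series combination: Z_total = R + L = 61.7 + j31.57 Ω = 69.31∠27.1° Ω.
Step 4 — Source phasor: V = 240∠-13.2° V = 233.7 - j54.8 V.
Step 5 — Ohm's law: I = V / Z_total = (233.7 - j54.8) / (61.7 + j31.57) = 2.641 - j2.24 A.
Step 6 — Convert to polar: |I| = 3.463 A, ∠I = -40.3°.

I = 3.463∠-40.3° A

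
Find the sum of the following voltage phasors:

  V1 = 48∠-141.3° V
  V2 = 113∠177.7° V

Step 1 — Convert each phasor to rectangular form:
  V1 = 48·(cos(-141.3°) + j·sin(-141.3°)) = -37.46 - j30.01 V
  V2 = 113·(cos(177.7°) + j·sin(177.7°)) = -112.9 + j4.535 V
Step 2 — Sum components: V_total = -150.4 - j25.48 V.
Step 3 — Convert to polar: |V_total| = 152.5 V, ∠V_total = -170.4°.

V_total = 152.5∠-170.4° V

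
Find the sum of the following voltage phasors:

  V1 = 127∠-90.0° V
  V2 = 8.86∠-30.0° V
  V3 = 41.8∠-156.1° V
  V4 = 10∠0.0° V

Step 1 — Convert each phasor to rectangular form:
  V1 = 127·(cos(-90.0°) + j·sin(-90.0°)) = 0 - j127 V
  V2 = 8.86·(cos(-30.0°) + j·sin(-30.0°)) = 7.673 - j4.43 V
  V3 = 41.8·(cos(-156.1°) + j·sin(-156.1°)) = -38.22 - j16.93 V
  V4 = 10·(cos(0.0°) + j·sin(0.0°)) = 10 V
Step 2 — Sum components: V_total = -20.54 - j148.4 V.
Step 3 — Convert to polar: |V_total| = 149.8 V, ∠V_total = -97.9°.

V_total = 149.8∠-97.9° V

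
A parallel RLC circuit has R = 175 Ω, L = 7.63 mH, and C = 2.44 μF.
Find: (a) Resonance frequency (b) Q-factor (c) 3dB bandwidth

Step 1 — Resonance: ω₀ = 1/√(LC) = 1/√(0.00763·2.44e-06) = 7329 rad/s.
Step 2 — f₀ = ω₀/(2π) = 1166 Hz.
Step 3 — Parallel Q: Q = R/(ω₀L) = 175/(7329·0.00763) = 3.129.
Step 4 — Bandwidth: Δω = ω₀/Q = 2342 rad/s; BW = Δω/(2π) = 372.7 Hz.

(a) f₀ = 1166 Hz  (b) Q = 3.129  (c) BW = 372.7 Hz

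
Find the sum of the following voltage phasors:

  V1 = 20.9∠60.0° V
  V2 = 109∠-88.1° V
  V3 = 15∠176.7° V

Step 1 — Convert each phasor to rectangular form:
  V1 = 20.9·(cos(60.0°) + j·sin(60.0°)) = 10.45 + j18.1 V
  V2 = 109·(cos(-88.1°) + j·sin(-88.1°)) = 3.614 - j108.9 V
  V3 = 15·(cos(176.7°) + j·sin(176.7°)) = -14.98 + j0.8635 V
Step 2 — Sum components: V_total = -0.9112 - j89.98 V.
Step 3 — Convert to polar: |V_total| = 89.98 V, ∠V_total = -90.6°.

V_total = 89.98∠-90.6° V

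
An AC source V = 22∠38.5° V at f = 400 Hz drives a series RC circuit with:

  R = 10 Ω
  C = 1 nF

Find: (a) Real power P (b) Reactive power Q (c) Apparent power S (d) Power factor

Step 1 — Angular frequency: ω = 2π·f = 2π·400 = 2513 rad/s.
Step 2 — Component impedances:
  R: Z = R = 10 Ω
  C: Z = 1/(jωC) = -j/(ω·C) = 0 - j3.979e+05 Ω
Step 3 — Series combination: Z_total = R + C = 10 - j3.979e+05 Ω = 3.979e+05∠-90.0° Ω.
Step 4 — Source phasor: V = 22∠38.5° V = 17.22 + j13.7 V.
Step 5 — Current: I = V / Z = -3.442e-05 + j4.327e-05 A = 5.529e-05∠128.5° A.
Step 6 — Complex power: S = V·I* = 3.057e-08 - j0.001216 VA.
Step 7 — Real power: P = Re(S) = 3.057e-08 W.
Step 8 — Reactive power: Q = Im(S) = -0.001216 VAR.
Step 9 — Apparent power: |S| = 0.001216 VA.
Step 10 — Power factor: PF = P/|S| = 2.513e-05 (leading).

(a) P = 3.057e-08 W  (b) Q = -0.001216 VAR  (c) S = 0.001216 VA  (d) PF = 2.513e-05 (leading)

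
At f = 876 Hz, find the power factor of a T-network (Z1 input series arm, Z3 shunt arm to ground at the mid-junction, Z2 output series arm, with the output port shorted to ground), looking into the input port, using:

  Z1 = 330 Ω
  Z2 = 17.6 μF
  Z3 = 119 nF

Step 1 — Angular frequency: ω = 2π·f = 2π·876 = 5504 rad/s.
Step 2 — Component impedances:
  Z1: Z = R = 330 Ω
  Z2: Z = 1/(jωC) = -j/(ω·C) = 0 - j10.32 Ω
  Z3: Z = 1/(jωC) = -j/(ω·C) = 0 - j1527 Ω
Step 3 — With the output port shorted to ground, the output series arm Z2 runs from the junction to ground; the shunt arm Z3 also runs from the junction to ground. They appear in parallel: Z3 || Z2 = 0 - j10.25 Ω.
Step 4 — Series with input arm Z1: Z_in = Z1 + (Z3 || Z2) = 330 - j10.25 Ω = 330.2∠-1.8° Ω.
Step 5 — Power factor: PF = cos(φ) = Re(Z)/|Z| = 330/330.16 = 0.9995.
Step 6 — Type: Im(Z) = -10.25 ⇒ leading (phase φ = -1.8°).

PF = 0.9995 (leading, φ = -1.8°)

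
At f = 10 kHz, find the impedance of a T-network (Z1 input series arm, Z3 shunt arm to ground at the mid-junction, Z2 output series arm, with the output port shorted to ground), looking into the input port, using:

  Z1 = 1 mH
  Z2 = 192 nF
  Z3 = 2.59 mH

Step 1 — Angular frequency: ω = 2π·f = 2π·1e+04 = 6.283e+04 rad/s.
Step 2 — Component impedances:
  Z1: Z = jωL = j·6.283e+04·0.001 = 0 + j62.83 Ω
  Z2: Z = 1/(jωC) = -j/(ω·C) = 0 - j82.89 Ω
  Z3: Z = jωL = j·6.283e+04·0.00259 = 0 + j162.7 Ω
Step 3 — With the output port shorted to ground, the output series arm Z2 runs from the junction to ground; the shunt arm Z3 also runs from the junction to ground. They appear in parallel: Z3 || Z2 = 0 - j169 Ω.
Step 4 — Series with input arm Z1: Z_in = Z1 + (Z3 || Z2) = 0 - j106.1 Ω = 106.1∠-90.0° Ω.

Z = 0 - j106.1 Ω = 106.1∠-90.0° Ω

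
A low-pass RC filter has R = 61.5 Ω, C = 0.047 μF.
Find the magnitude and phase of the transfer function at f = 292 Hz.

Step 1 — Angular frequency: ω = 2π·292 = 1835 rad/s.
Step 2 — Transfer function: H(jω) = 1/(1 + jωRC).
Step 3 — Denominator: 1 + jωRC = 1 + j·1835·61.5·4.7e-08 = 1 + j0.005303.
Step 4 — H = 1 - j0.005303.
Step 5 — Magnitude: |H| = 1 (-0.0 dB); phase: φ = -0.3°.

|H| = 1 (-0.0 dB), φ = -0.3°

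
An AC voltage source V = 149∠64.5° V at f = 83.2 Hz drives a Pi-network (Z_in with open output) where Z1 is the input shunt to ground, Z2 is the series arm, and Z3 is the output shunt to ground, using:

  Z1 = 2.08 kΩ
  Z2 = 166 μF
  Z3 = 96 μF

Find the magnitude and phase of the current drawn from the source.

Step 1 — Angular frequency: ω = 2π·f = 2π·83.2 = 522.8 rad/s.
Step 2 — Component impedances:
  Z1: Z = R = 2080 Ω
  Z2: Z = 1/(jωC) = -j/(ω·C) = 0 - j11.52 Ω
  Z3: Z = 1/(jωC) = -j/(ω·C) = 0 - j19.93 Ω
Step 3 — With open output, the series arm Z2 and the output shunt Z3 appear in series to ground: Z2 + Z3 = 0 - j31.45 Ω.
Step 4 — Parallel with input shunt Z1: Z_in = Z1 || (Z2 + Z3) = 0.4754 - j31.44 Ω = 31.45∠-89.1° Ω.
Step 5 — Source phasor: V = 149∠64.5° V = 64.15 + j134.5 V.
Step 6 — Ohm's law: I = V / Z_total = (64.15 + j134.5) / (0.4754 - j31.44) = -4.245 + j2.104 A.
Step 7 — Convert to polar: |I| = 4.738 A, ∠I = 153.6°.

I = 4.738∠153.6° A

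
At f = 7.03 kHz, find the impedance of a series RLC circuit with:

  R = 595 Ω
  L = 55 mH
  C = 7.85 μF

Step 1 — Angular frequency: ω = 2π·f = 2π·7030 = 4.417e+04 rad/s.
Step 2 — Component impedances:
  R: Z = R = 595 Ω
  L: Z = jωL = j·4.417e+04·0.055 = 0 + j2429 Ω
  C: Z = 1/(jωC) = -j/(ω·C) = 0 - j2.884 Ω
Step 3 — Series combination: Z_total = R + L + C = 595 + j2427 Ω = 2498∠76.2° Ω.

Z = 595 + j2427 Ω = 2498∠76.2° Ω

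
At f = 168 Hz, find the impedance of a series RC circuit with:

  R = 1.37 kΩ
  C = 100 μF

Step 1 — Angular frequency: ω = 2π·f = 2π·168 = 1056 rad/s.
Step 2 — Component impedances:
  R: Z = R = 1370 Ω
  C: Z = 1/(jωC) = -j/(ω·C) = 0 - j9.474 Ω
Step 3 — Series combination: Z_total = R + C = 1370 - j9.474 Ω = 1370∠-0.4° Ω.

Z = 1370 - j9.474 Ω = 1370∠-0.4° Ω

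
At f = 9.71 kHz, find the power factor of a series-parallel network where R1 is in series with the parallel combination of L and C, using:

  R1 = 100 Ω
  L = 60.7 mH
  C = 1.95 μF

Step 1 — Angular frequency: ω = 2π·f = 2π·9710 = 6.101e+04 rad/s.
Step 2 — Component impedances:
  R1: Z = R = 100 Ω
  L: Z = jωL = j·6.101e+04·0.0607 = 0 + j3703 Ω
  C: Z = 1/(jωC) = -j/(ω·C) = 0 - j8.406 Ω
Step 3 — Parallel branch: L || C = 1/(1/L + 1/C) = 0 - j8.425 Ω.
Step 4 — Series with R1: Z_total = R1 + (L || C) = 100 - j8.425 Ω = 100.4∠-4.8° Ω.
Step 5 — Power factor: PF = cos(φ) = Re(Z)/|Z| = 100/100.35 = 0.9965.
Step 6 — Type: Im(Z) = -8.425 ⇒ leading (phase φ = -4.8°).

PF = 0.9965 (leading, φ = -4.8°)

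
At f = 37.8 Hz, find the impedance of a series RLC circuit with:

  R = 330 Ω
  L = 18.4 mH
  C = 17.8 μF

Step 1 — Angular frequency: ω = 2π·f = 2π·37.8 = 237.5 rad/s.
Step 2 — Component impedances:
  R: Z = R = 330 Ω
  L: Z = jωL = j·237.5·0.0184 = 0 + j4.37 Ω
  C: Z = 1/(jωC) = -j/(ω·C) = 0 - j236.5 Ω
Step 3 — Series combination: Z_total = R + L + C = 330 - j232.2 Ω = 403.5∠-35.1° Ω.

Z = 330 - j232.2 Ω = 403.5∠-35.1° Ω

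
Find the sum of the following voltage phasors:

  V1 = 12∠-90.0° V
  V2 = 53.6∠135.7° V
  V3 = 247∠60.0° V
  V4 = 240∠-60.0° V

Step 1 — Convert each phasor to rectangular form:
  V1 = 12·(cos(-90.0°) + j·sin(-90.0°)) = 0 - j12 V
  V2 = 53.6·(cos(135.7°) + j·sin(135.7°)) = -38.36 + j37.44 V
  V3 = 247·(cos(60.0°) + j·sin(60.0°)) = 123.5 + j213.9 V
  V4 = 240·(cos(-60.0°) + j·sin(-60.0°)) = 120 - j207.8 V
Step 2 — Sum components: V_total = 205.1 + j31.5 V.
Step 3 — Convert to polar: |V_total| = 207.5 V, ∠V_total = 8.7°.

V_total = 207.5∠8.7° V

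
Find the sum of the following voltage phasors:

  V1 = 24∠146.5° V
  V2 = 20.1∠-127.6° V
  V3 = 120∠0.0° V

Step 1 — Convert each phasor to rectangular form:
  V1 = 24·(cos(146.5°) + j·sin(146.5°)) = -20.01 + j13.25 V
  V2 = 20.1·(cos(-127.6°) + j·sin(-127.6°)) = -12.26 - j15.93 V
  V3 = 120·(cos(0.0°) + j·sin(0.0°)) = 120 V
Step 2 — Sum components: V_total = 87.72 - j2.679 V.
Step 3 — Convert to polar: |V_total| = 87.76 V, ∠V_total = -1.7°.

V_total = 87.76∠-1.7° V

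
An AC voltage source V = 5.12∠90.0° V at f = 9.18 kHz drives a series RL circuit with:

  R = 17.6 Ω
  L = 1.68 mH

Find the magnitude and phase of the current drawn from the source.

Step 1 — Angular frequency: ω = 2π·f = 2π·9180 = 5.768e+04 rad/s.
Step 2 — Component impedances:
  R: Z = R = 17.6 Ω
  L: Z = jωL = j·5.768e+04·0.00168 = 0 + j96.9 Ω
Step 3 — Series combination: Z_total = R + L = 17.6 + j96.9 Ω = 98.49∠79.7° Ω.
Step 4 — Source phasor: V = 5.12∠90.0° V = 0 + j5.12 V.
Step 5 — Ohm's law: I = V / Z_total = (0 + j5.12) / (17.6 + j96.9) = 0.05115 + j0.00929 A.
Step 6 — Convert to polar: |I| = 0.05199 A, ∠I = 10.3°.

I = 0.05199∠10.3° A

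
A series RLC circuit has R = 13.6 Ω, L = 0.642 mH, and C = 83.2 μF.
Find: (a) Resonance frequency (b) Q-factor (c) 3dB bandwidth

Step 1 — Resonance condition Im(Z)=0 gives ω₀ = 1/√(LC).
Step 2 — ω₀ = 1/√(0.000642·8.32e-05) = 4327 rad/s.
Step 3 — f₀ = ω₀/(2π) = 688.6 Hz.
Step 4 — Series Q: Q = ω₀L/R = 4327·0.000642/13.6 = 0.2043.
Step 5 — 3dB bandwidth: Δω = ω₀/Q = 2.118e+04 rad/s; BW = Δω/(2π) = 3372 Hz.

(a) f₀ = 688.6 Hz  (b) Q = 0.2043  (c) BW = 3372 Hz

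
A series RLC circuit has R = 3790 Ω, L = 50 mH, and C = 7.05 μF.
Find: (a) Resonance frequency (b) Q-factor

Step 1 — Resonance condition Im(Z)=0 gives ω₀ = 1/√(LC).
Step 2 — ω₀ = 1/√(0.05·7.05e-06) = 1684 rad/s.
Step 3 — f₀ = ω₀/(2π) = 268.1 Hz.
Step 4 — Series Q: Q = ω₀L/R = 1684·0.05/3790 = 0.02222.

(a) f₀ = 268.1 Hz  (b) Q = 0.02222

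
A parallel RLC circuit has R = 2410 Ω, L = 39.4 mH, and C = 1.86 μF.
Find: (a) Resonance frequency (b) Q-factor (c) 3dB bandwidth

Step 1 — Resonance: ω₀ = 1/√(LC) = 1/√(0.0394·1.86e-06) = 3694 rad/s.
Step 2 — f₀ = ω₀/(2π) = 587.9 Hz.
Step 3 — Parallel Q: Q = R/(ω₀L) = 2410/(3694·0.0394) = 16.56.
Step 4 — Bandwidth: Δω = ω₀/Q = 223.1 rad/s; BW = Δω/(2π) = 35.51 Hz.

(a) f₀ = 587.9 Hz  (b) Q = 16.56  (c) BW = 35.51 Hz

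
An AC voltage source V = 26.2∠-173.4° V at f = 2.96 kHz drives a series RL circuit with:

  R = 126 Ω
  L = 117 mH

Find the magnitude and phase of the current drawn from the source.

Step 1 — Angular frequency: ω = 2π·f = 2π·2960 = 1.86e+04 rad/s.
Step 2 — Component impedances:
  R: Z = R = 126 Ω
  L: Z = jωL = j·1.86e+04·0.117 = 0 + j2176 Ω
Step 3 — Series combination: Z_total = R + L = 126 + j2176 Ω = 2180∠86.7° Ω.
Step 4 — Source phasor: V = 26.2∠-173.4° V = -26.03 - j3.011 V.
Step 5 — Ohm's law: I = V / Z_total = (-26.03 - j3.011) / (126 + j2176) = -0.00207 + j0.01184 A.
Step 6 — Convert to polar: |I| = 0.01202 A, ∠I = 99.9°.

I = 0.01202∠99.9° A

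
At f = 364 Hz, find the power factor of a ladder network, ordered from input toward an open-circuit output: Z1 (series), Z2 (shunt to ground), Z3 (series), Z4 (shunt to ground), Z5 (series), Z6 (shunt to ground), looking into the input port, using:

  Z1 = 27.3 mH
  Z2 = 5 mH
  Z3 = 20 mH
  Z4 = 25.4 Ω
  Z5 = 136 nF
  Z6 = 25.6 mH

Step 1 — Angular frequency: ω = 2π·f = 2π·364 = 2287 rad/s.
Step 2 — Component impedances:
  Z1: Z = jωL = j·2287·0.0273 = 0 + j62.44 Ω
  Z2: Z = jωL = j·2287·0.005 = 0 + j11.44 Ω
  Z3: Z = jωL = j·2287·0.02 = 0 + j45.74 Ω
  Z4: Z = R = 25.4 Ω
  Z5: Z = 1/(jωC) = -j/(ω·C) = 0 - j3215 Ω
  Z6: Z = jωL = j·2287·0.0256 = 0 + j58.55 Ω
Step 3 — Ladder network (open output): work backward from the far end, alternating series and parallel combinations. Z_in = 0.8536 + j71.96 Ω = 71.96∠89.3° Ω.
Step 4 — Power factor: PF = cos(φ) = Re(Z)/|Z| = 0.8536/71.96 = 0.01186.
Step 5 — Type: Im(Z) = 71.96 ⇒ lagging (phase φ = 89.3°).

PF = 0.01186 (lagging, φ = 89.3°)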